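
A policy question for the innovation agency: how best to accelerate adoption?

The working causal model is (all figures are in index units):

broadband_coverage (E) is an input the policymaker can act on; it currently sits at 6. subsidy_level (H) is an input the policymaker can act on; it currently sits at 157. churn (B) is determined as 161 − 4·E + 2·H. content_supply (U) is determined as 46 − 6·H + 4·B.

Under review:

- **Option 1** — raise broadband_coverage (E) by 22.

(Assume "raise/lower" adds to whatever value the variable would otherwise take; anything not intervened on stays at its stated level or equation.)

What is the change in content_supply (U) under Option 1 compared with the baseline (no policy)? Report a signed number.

Baseline:
  E = 6
  H = 157
  B = 161 − 4·6 + 2·157 = 451
  U = 46 − 6·157 + 4·451 = 908
Option 1 (E + 22):
  E = 6 + 22 = 28
  H = 157
  B = 161 − 4·28 + 2·157 = 363
  U = 46 − 6·157 + 4·363 = 556
Change in U: 556 − 908 = -352

-352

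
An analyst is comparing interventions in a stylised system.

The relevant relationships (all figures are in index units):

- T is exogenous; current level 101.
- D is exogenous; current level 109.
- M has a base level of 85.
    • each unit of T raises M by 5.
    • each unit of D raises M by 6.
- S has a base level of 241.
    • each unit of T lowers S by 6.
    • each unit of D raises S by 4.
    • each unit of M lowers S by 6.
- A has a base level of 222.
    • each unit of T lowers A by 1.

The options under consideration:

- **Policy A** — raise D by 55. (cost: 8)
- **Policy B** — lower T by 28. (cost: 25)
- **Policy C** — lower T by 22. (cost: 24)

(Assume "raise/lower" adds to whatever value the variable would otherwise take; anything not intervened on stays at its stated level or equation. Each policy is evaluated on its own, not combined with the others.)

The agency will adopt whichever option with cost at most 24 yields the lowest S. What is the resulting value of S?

-9153

Policy A (D + 55):
  T = 101
  D = 109 + 55 = 164
  M = 85 + 5·101 + 6·164 = 1574
  S = 241 − 6·101 + 4·164 − 6·1574 = -9153
Policy C (T − 22):
  T = 101 − 22 = 79
  D = 109
  M = 85 + 5·79 + 6·109 = 1134
  S = 241 − 6·79 + 4·109 − 6·1134 = -6601
Comparing — Policy A: S=-9153, Policy C: S=-6601. Lowest is -9153 (Policy A).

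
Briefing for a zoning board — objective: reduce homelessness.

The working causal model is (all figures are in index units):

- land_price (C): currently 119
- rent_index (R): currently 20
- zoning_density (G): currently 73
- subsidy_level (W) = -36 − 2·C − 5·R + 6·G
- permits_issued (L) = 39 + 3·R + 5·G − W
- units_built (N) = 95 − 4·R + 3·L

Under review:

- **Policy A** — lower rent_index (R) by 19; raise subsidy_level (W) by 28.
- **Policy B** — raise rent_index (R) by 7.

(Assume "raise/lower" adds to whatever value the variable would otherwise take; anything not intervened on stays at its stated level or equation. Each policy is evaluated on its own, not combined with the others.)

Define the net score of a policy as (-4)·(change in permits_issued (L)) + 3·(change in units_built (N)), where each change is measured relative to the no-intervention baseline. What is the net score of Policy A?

-672

Baseline:
  C = 119
  R = 20
  G = 73
  W = -36 − 2·119 − 5·20 + 6·73 = 64
  L = 39 + 3·20 + 5·73 − 64 = 400
  N = 95 − 4·20 + 3·400 = 1215
Policy A (R − 19, W + 28):
  C = 119
  R = 20 − 19 = 1
  G = 73
  W = -36 − 2·119 − 5·1 + 6·73 (+28 from intervention) = 187
  L = 39 + 3·1 + 5·73 − 187 = 220
  N = 95 − 4·1 + 3·220 = 751
ΔL = 220 − 400 = -180; ΔN = 751 − 1215 = -464
Score = (-4)·(-180) + 3·(-464) = -672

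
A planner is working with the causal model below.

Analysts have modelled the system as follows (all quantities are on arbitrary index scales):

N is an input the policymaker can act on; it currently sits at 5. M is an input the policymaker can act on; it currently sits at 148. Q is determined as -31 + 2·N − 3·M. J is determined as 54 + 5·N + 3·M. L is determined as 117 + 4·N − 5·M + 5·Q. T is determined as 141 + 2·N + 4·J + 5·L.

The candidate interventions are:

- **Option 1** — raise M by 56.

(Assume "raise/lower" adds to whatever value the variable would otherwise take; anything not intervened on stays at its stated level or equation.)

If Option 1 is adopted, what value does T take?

-17325

Option 1 (M + 56):
  N = 5
  M = 148 + 56 = 204
  Q = -31 + 2·5 − 3·204 = -633
  J = 54 + 5·5 + 3·204 = 691
  L = 117 + 4·5 − 5·204 + 5·(-633) = -4048
  T = 141 + 2·5 + 4·691 + 5·(-4048) = -17325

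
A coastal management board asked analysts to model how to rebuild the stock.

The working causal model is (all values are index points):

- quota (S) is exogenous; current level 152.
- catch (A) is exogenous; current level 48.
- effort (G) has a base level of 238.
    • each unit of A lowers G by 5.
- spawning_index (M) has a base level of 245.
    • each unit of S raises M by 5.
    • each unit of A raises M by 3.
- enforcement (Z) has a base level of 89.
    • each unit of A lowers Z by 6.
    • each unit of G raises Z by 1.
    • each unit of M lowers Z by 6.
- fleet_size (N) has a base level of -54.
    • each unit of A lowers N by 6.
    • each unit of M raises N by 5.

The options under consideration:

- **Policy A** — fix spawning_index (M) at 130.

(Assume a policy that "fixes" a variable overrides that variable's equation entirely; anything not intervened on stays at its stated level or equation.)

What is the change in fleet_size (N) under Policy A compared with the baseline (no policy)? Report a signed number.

-5095

Baseline:
  S = 152
  A = 48
  M = 245 + 5·152 + 3·48 = 1149
  N = -54 − 6·48 + 5·1149 = 5403
Policy A (M := 130):
  S = 152
  A = 48
  M = 130
  N = -54 − 6·48 + 5·130 = 308
Change in N: 308 − 5403 = -5095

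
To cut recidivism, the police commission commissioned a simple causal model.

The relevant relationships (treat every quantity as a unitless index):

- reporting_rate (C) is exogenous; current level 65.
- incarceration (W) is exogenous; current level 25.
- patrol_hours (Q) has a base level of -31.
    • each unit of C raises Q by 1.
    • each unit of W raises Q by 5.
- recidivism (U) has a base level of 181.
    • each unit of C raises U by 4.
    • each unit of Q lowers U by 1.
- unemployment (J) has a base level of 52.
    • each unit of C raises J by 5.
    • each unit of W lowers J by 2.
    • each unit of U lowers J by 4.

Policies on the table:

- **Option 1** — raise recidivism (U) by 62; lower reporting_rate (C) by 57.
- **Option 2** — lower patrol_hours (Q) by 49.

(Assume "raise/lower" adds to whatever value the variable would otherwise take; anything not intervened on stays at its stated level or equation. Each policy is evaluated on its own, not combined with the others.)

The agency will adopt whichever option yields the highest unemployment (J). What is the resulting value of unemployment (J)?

Option 1 (U + 62, C − 57):
  C = 65 − 57 = 8
  W = 25
  Q = -31 + 8 + 5·25 = 102
  U = 181 + 4·8 − 102 (+62 from intervention) = 173
  J = 52 + 5·8 − 2·25 − 4·173 = -650
Option 2 (Q − 49):
  C = 65
  W = 25
  Q = -31 + 65 + 5·25 (−49 from intervention) = 110
  U = 181 + 4·65 − 110 = 331
  J = 52 + 5·65 − 2·25 − 4·331 = -997
Comparing — Option 1: J=-650, Option 2: J=-997. Highest is -650 (Option 1).

-650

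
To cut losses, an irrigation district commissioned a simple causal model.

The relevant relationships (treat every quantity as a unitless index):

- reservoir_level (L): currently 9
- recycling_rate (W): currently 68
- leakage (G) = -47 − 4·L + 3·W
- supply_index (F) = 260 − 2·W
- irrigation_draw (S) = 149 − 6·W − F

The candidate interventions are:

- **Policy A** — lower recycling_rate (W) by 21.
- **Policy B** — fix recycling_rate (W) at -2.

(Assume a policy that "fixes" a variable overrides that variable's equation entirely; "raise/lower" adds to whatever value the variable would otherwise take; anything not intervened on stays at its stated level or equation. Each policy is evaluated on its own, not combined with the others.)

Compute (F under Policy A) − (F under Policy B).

Policy A (W − 21):
  W = 68 − 21 = 47
  F = 260 − 2·47 = 166
Policy B (W := -2):
  W = -2
  F = 260 − 2·(-2) = 264
F: 166 − 264 = -98

-98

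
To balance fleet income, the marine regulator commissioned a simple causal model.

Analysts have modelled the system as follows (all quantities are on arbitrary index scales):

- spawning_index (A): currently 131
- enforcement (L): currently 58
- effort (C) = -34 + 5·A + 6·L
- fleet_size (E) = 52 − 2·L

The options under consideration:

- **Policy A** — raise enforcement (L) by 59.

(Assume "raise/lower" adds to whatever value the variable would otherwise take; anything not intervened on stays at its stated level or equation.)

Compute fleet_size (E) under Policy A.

-182

Policy A (L + 59):
  L = 58 + 59 = 117
  E = 52 − 2·117 = -182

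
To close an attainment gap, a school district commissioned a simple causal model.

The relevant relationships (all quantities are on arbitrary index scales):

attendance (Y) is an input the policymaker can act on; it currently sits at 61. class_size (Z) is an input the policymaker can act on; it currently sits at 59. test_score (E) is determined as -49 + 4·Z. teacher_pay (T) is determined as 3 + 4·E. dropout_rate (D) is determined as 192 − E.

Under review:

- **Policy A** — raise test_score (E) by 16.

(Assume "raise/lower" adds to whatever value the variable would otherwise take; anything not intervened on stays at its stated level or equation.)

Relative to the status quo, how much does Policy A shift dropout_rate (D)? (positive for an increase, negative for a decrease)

-16

Baseline:
  Z = 59
  E = -49 + 4·59 = 187
  D = 192 − 187 = 5
Policy A (E + 16):
  Z = 59
  E = -49 + 4·59 (+16 from intervention) = 203
  D = 192 − 203 = -11
Change in D: -11 − 5 = -16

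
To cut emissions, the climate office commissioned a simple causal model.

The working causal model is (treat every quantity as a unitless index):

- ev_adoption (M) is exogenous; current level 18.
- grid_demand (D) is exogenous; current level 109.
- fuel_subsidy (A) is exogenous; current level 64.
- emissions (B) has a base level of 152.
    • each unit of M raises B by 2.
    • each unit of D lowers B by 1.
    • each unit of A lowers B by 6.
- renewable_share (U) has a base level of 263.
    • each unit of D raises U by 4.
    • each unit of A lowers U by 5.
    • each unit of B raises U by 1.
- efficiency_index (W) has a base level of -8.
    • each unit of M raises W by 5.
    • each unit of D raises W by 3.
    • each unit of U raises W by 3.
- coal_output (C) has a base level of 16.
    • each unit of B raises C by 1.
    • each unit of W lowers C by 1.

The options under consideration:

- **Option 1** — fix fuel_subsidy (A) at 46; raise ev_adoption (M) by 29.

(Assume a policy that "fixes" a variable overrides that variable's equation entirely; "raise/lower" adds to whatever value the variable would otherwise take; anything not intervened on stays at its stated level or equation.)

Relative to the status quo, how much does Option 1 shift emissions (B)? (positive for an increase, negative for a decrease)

Baseline:
  M = 18
  D = 109
  A = 64
  B = 152 + 2·18 − 109 − 6·64 = -305
Option 1 (A := 46, M + 29):
  M = 18 + 29 = 47
  D = 109
  A = 46
  B = 152 + 2·47 − 109 − 6·46 = -139
Change in B: -139 − (-305) = 166

166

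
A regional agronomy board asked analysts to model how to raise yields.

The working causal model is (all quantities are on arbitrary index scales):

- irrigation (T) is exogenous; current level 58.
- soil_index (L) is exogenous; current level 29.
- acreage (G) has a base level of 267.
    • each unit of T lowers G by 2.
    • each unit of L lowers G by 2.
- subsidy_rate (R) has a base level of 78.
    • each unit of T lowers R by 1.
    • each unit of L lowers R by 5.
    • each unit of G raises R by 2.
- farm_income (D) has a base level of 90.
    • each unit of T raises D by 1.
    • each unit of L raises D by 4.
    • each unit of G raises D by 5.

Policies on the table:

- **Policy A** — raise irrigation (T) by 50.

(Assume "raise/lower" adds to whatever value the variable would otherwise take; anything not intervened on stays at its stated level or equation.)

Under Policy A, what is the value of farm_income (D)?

Policy A (T + 50):
  T = 58 + 50 = 108
  L = 29
  G = 267 − 2·108 − 2·29 = -7
  D = 90 + 108 + 4·29 + 5·(-7) = 279

279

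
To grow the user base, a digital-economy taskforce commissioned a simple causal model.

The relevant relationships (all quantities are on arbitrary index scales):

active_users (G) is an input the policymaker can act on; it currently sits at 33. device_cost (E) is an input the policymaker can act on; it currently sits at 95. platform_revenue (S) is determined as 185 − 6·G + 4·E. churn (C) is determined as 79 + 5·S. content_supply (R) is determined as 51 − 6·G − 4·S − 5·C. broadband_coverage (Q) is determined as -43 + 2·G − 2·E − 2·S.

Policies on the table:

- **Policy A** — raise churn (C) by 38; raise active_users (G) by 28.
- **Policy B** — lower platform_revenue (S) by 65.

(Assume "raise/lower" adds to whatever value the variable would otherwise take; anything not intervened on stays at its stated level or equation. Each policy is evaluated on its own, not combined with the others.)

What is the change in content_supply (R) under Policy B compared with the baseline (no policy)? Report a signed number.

1885

Baseline:
  G = 33
  E = 95
  S = 185 − 6·33 + 4·95 = 367
  C = 79 + 5·367 = 1914
  R = 51 − 6·33 − 4·367 − 5·1914 = -11185
Policy B (S − 65):
  G = 33
  E = 95
  S = 185 − 6·33 + 4·95 (−65 from intervention) = 302
  C = 79 + 5·302 = 1589
  R = 51 − 6·33 − 4·302 − 5·1589 = -9300
Change in R: -9300 − (-11185) = 1885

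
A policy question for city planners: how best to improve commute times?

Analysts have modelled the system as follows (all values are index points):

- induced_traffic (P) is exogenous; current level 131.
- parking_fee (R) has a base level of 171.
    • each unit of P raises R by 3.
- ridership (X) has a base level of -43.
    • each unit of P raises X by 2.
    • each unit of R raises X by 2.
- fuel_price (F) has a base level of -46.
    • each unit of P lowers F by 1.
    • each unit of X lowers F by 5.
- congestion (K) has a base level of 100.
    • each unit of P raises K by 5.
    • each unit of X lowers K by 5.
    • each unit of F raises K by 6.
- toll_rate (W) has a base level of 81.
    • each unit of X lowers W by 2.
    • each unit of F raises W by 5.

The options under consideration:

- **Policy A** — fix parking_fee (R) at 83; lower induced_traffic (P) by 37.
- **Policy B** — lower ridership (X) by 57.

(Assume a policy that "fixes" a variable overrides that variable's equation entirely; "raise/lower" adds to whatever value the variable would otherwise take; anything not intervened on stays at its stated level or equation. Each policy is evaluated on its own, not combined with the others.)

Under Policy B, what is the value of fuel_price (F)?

-6627

Policy B (X − 57):
  P = 131
  R = 171 + 3·131 = 564
  X = -43 + 2·131 + 2·564 (−57 from intervention) = 1290
  F = -46 − 131 − 5·1290 = -6627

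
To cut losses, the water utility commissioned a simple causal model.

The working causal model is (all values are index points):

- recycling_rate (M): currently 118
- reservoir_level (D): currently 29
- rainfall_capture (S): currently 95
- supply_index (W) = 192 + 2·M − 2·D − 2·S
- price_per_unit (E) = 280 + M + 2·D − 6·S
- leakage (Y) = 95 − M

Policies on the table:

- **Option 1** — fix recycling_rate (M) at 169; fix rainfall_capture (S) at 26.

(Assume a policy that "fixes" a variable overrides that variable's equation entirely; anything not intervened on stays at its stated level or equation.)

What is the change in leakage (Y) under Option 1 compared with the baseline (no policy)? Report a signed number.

-51

Baseline:
  M = 118
  Y = 95 − 118 = -23
Option 1 (M := 169, S := 26):
  M = 169
  Y = 95 − 169 = -74
Change in Y: -74 − (-23) = -51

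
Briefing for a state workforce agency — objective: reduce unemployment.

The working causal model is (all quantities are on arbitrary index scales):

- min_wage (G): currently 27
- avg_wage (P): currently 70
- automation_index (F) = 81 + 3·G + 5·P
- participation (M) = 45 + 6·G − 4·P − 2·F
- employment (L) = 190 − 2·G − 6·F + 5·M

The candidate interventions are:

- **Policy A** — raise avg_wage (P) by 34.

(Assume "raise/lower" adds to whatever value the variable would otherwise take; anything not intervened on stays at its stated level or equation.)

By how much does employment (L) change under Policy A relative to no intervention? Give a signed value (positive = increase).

Baseline:
  G = 27
  P = 70
  F = 81 + 3·27 + 5·70 = 512
  M = 45 + 6·27 − 4·70 − 2·512 = -1097
  L = 190 − 2·27 − 6·512 + 5·(-1097) = -8421
Policy A (P + 34):
  G = 27
  P = 70 + 34 = 104
  F = 81 + 3·27 + 5·104 = 682
  M = 45 + 6·27 − 4·104 − 2·682 = -1573
  L = 190 − 2·27 − 6·682 + 5·(-1573) = -11821
Change in L: -11821 − (-8421) = -3400

-3400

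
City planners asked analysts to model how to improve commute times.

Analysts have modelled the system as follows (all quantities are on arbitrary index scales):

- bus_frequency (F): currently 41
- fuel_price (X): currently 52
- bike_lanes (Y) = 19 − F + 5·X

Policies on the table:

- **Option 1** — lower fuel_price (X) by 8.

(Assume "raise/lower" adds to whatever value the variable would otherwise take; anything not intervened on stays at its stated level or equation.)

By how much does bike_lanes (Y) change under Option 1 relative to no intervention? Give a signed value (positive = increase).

-40

Baseline:
  F = 41
  X = 52
  Y = 19 − 41 + 5·52 = 238
Option 1 (X − 8):
  F = 41
  X = 52 − 8 = 44
  Y = 19 − 41 + 5·44 = 198
Change in Y: 198 − 238 = -40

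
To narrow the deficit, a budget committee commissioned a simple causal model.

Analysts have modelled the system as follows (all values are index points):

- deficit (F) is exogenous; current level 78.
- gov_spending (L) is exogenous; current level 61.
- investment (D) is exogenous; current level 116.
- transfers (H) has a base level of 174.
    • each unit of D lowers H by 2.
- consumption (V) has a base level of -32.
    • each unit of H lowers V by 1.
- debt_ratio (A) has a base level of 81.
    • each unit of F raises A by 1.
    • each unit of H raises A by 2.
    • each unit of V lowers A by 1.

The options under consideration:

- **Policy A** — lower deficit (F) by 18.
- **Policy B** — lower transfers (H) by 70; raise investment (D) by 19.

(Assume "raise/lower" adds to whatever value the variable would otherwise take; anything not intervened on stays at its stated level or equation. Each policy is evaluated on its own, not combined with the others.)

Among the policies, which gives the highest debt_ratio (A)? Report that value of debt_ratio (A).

Policy A (F − 18):
  F = 78 − 18 = 60
  D = 116
  H = 174 − 2·116 = -58
  V = -32 − (-58) = 26
  A = 81 + 60 + 2·(-58) − 26 = -1
Policy B (H − 70, D + 19):
  F = 78
  D = 116 + 19 = 135
  H = 174 − 2·135 (−70 from intervention) = -166
  V = -32 − (-166) = 134
  A = 81 + 78 + 2·(-166) − 134 = -307
Comparing — Policy A: A=-1, Policy B: A=-307. Highest is -1 (Policy A).

-1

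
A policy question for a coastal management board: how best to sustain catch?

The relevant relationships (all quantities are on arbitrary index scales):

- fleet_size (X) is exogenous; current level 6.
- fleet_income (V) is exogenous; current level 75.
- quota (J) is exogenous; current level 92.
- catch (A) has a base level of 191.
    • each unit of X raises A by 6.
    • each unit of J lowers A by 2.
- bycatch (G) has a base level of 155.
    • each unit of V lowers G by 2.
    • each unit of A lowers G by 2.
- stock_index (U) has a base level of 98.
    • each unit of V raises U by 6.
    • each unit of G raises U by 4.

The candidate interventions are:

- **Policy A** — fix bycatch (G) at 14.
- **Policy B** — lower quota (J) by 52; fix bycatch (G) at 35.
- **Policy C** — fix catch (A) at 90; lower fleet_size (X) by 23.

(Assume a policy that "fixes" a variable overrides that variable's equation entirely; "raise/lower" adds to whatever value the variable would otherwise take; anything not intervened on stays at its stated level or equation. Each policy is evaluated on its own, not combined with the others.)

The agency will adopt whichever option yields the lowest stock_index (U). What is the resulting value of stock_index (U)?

-152

Policy A (G := 14):
  X = 6
  V = 75
  J = 92
  A = 191 + 6·6 − 2·92 = 43
  G = 14
  U = 98 + 6·75 + 4·14 = 604
Policy B (J − 52, G := 35):
  X = 6
  V = 75
  J = 92 − 52 = 40
  A = 191 + 6·6 − 2·40 = 147
  G = 35
  U = 98 + 6·75 + 4·35 = 688
Policy C (A := 90, X − 23):
  X = 6 − 23 = -17
  V = 75
  J = 92
  A = 90
  G = 155 − 2·75 − 2·90 = -175
  U = 98 + 6·75 + 4·(-175) = -152
Comparing — Policy A: U=604, Policy B: U=688, Policy C: U=-152. Lowest is -152 (Policy C).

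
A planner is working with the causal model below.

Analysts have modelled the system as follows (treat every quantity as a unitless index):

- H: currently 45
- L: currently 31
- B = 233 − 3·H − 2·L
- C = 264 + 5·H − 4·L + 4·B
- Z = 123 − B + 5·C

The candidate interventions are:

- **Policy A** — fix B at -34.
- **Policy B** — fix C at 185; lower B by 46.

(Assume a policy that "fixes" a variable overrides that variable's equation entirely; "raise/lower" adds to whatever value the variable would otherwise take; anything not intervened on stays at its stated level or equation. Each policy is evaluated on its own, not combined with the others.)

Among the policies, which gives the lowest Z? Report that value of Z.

Policy A (B := -34):
  H = 45
  L = 31
  B = -34
  C = 264 + 5·45 − 4·31 + 4·(-34) = 229
  Z = 123 − (-34) + 5·229 = 1302
Policy B (C := 185, B − 46):
  H = 45
  L = 31
  B = 233 − 3·45 − 2·31 (−46 from intervention) = -10
  C = 185
  Z = 123 − (-10) + 5·185 = 1058
Comparing — Policy A: Z=1302, Policy B: Z=1058. Lowest is 1058 (Policy B).

1058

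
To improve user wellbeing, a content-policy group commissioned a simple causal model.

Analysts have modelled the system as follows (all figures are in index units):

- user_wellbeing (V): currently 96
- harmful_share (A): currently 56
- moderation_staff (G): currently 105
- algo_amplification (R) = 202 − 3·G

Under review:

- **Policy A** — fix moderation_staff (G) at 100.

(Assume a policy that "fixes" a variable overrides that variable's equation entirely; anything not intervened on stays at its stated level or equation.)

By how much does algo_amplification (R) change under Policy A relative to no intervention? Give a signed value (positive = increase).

15

Baseline:
  G = 105
  R = 202 − 3·105 = -113
Policy A (G := 100):
  G = 100
  R = 202 − 3·100 = -98
Change in R: -98 − (-113) = 15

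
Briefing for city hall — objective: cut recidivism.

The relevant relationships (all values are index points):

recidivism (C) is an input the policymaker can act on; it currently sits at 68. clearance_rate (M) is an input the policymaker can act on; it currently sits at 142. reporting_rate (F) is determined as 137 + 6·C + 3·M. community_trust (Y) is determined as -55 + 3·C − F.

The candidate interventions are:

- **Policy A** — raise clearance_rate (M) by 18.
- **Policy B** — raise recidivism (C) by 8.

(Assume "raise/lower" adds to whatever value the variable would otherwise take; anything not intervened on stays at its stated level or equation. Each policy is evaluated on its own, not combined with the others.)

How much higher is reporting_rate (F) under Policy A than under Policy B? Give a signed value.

6

Policy A (M + 18):
  C = 68
  M = 142 + 18 = 160
  F = 137 + 6·68 + 3·160 = 1025
Policy B (C + 8):
  C = 68 + 8 = 76
  M = 142
  F = 137 + 6·76 + 3·142 = 1019
F: 1025 − 1019 = 6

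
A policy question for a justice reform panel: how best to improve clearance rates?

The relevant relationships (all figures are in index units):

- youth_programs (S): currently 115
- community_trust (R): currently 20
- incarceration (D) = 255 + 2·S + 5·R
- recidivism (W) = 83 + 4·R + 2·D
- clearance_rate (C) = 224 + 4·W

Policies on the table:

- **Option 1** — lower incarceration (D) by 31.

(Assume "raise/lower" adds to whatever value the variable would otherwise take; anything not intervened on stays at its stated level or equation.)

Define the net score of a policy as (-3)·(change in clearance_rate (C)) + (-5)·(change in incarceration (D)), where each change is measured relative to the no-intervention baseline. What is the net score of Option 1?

899

Baseline:
  S = 115
  R = 20
  D = 255 + 2·115 + 5·20 = 585
  W = 83 + 4·20 + 2·585 = 1333
  C = 224 + 4·1333 = 5556
Option 1 (D − 31):
  S = 115
  R = 20
  D = 255 + 2·115 + 5·20 (−31 from intervention) = 554
  W = 83 + 4·20 + 2·554 = 1271
  C = 224 + 4·1271 = 5308
ΔC = 5308 − 5556 = -248; ΔD = 554 − 585 = -31
Score = (-3)·(-248) + (-5)·(-31) = 899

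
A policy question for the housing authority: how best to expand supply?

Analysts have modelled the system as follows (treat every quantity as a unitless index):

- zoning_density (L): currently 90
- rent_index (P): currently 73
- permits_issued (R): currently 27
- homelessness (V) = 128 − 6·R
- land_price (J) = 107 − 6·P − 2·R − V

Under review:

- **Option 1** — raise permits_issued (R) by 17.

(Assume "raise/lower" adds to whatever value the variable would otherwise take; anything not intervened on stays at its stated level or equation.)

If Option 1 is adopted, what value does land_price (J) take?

-283

Option 1 (R + 17):
  P = 73
  R = 27 + 17 = 44
  V = 128 − 6·44 = -136
  J = 107 − 6·73 − 2·44 − (-136) = -283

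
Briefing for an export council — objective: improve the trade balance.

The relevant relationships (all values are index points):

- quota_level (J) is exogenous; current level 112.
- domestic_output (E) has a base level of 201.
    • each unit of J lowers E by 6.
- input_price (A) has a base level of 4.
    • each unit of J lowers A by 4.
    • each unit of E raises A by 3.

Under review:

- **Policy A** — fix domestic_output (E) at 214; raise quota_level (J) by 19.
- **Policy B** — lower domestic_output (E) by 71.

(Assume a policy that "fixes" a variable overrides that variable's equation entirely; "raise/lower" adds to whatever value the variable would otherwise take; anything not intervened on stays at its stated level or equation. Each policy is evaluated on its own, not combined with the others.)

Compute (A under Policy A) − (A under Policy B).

Policy A (E := 214, J + 19):
  J = 112 + 19 = 131
  E = 214
  A = 4 − 4·131 + 3·214 = 122
Policy B (E − 71):
  J = 112
  E = 201 − 6·112 (−71 from intervention) = -542
  A = 4 − 4·112 + 3·(-542) = -2070
A: 122 − (-2070) = 2192

2192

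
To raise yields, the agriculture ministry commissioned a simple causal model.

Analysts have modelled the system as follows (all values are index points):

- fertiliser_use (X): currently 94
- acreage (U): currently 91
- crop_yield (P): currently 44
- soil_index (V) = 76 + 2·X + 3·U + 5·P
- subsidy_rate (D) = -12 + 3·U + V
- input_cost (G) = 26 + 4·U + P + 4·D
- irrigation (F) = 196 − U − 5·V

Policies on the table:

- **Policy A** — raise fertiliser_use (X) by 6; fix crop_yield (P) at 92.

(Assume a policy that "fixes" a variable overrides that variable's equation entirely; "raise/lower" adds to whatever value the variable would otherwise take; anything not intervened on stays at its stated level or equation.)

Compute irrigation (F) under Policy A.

-4940

Policy A (X + 6, P := 92):
  X = 94 + 6 = 100
  U = 91
  P = 92
  V = 76 + 2·100 + 3·91 + 5·92 = 1009
  F = 196 − 91 − 5·1009 = -4940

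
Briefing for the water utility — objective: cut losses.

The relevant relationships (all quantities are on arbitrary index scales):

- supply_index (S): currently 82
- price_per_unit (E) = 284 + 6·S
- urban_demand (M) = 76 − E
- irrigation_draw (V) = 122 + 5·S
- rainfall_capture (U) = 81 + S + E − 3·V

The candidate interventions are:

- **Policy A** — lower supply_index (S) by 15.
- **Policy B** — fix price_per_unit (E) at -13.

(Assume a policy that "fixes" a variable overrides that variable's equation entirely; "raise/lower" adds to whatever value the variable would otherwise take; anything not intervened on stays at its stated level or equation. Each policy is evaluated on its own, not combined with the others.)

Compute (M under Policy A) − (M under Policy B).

Policy A (S − 15):
  S = 82 − 15 = 67
  E = 284 + 6·67 = 686
  M = 76 − 686 = -610
Policy B (E := -13):
  S = 82
  E = -13
  M = 76 − (-13) = 89
M: -610 − 89 = -699

-699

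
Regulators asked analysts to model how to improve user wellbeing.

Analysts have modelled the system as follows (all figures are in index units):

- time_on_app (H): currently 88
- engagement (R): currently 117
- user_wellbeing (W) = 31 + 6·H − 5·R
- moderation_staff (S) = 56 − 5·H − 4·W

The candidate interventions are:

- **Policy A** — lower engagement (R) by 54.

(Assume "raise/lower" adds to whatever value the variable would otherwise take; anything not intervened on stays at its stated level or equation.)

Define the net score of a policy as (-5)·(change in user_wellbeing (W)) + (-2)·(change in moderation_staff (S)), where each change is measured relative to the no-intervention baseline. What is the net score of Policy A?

Baseline:
  H = 88
  R = 117
  W = 31 + 6·88 − 5·117 = -26
  S = 56 − 5·88 − 4·(-26) = -280
Policy A (R − 54):
  H = 88
  R = 117 − 54 = 63
  W = 31 + 6·88 − 5·63 = 244
  S = 56 − 5·88 − 4·244 = -1360
ΔW = 244 − (-26) = 270; ΔS = -1360 − (-280) = -1080
Score = (-5)·270 + (-2)·(-1080) = 810

810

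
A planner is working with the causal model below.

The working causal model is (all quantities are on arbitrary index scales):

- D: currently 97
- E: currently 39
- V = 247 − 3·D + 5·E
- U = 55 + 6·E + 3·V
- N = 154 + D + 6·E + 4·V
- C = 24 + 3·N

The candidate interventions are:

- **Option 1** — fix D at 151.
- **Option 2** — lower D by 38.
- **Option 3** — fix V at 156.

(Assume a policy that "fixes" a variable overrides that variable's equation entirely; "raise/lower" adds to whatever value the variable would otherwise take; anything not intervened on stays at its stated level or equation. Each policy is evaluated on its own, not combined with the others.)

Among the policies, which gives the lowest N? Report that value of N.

495

Option 1 (D := 151):
  D = 151
  E = 39
  V = 247 − 3·151 + 5·39 = -11
  N = 154 + 151 + 6·39 + 4·(-11) = 495
Option 2 (D − 38):
  D = 97 − 38 = 59
  E = 39
  V = 247 − 3·59 + 5·39 = 265
  N = 154 + 59 + 6·39 + 4·265 = 1507
Option 3 (V := 156):
  D = 97
  E = 39
  V = 156
  N = 154 + 97 + 6·39 + 4·156 = 1109
Comparing — Option 1: N=495, Option 2: N=1507, Option 3: N=1109. Lowest is 495 (Option 1).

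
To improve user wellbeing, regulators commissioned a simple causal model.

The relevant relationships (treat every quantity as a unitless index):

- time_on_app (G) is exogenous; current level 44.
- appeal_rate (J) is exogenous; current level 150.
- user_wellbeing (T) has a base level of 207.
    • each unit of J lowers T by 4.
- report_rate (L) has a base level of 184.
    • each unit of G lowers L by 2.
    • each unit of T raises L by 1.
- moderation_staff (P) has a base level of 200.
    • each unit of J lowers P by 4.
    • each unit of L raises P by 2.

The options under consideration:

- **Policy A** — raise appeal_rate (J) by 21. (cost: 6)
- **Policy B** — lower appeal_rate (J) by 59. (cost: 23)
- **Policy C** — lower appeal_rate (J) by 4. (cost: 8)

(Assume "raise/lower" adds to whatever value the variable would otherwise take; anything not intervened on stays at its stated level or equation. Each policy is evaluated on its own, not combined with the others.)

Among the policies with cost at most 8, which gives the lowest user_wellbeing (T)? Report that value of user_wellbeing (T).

-477

Policy A (J + 21):
  J = 150 + 21 = 171
  T = 207 − 4·171 = -477
Policy C (J − 4):
  J = 150 − 4 = 146
  T = 207 − 4·146 = -377
Comparing — Policy A: T=-477, Policy C: T=-377. Lowest is -477 (Policy A).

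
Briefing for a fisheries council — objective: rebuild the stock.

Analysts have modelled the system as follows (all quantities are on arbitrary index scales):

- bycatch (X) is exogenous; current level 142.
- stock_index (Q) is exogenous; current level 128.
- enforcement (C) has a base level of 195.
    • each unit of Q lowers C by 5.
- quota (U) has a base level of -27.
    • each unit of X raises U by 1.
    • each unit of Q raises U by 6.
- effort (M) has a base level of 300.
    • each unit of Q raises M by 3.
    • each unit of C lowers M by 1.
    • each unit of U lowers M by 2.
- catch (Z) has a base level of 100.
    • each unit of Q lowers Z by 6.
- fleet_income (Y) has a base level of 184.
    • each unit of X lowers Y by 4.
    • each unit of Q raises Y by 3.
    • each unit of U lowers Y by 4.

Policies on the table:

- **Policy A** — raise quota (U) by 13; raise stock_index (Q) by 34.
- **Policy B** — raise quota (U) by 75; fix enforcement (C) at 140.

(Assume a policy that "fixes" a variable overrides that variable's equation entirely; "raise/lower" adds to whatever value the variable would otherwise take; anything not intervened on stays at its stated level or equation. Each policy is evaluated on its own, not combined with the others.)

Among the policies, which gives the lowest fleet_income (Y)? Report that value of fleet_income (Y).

Policy A (U + 13, Q + 34):
  X = 142
  Q = 128 + 34 = 162
  U = -27 + 142 + 6·162 (+13 from intervention) = 1100
  Y = 184 − 4·142 + 3·162 − 4·1100 = -4298
Policy B (U + 75, C := 140):
  X = 142
  Q = 128
  U = -27 + 142 + 6·128 (+75 from intervention) = 958
  Y = 184 − 4·142 + 3·128 − 4·958 = -3832
Comparing — Policy A: Y=-4298, Policy B: Y=-3832. Lowest is -4298 (Policy A).

-4298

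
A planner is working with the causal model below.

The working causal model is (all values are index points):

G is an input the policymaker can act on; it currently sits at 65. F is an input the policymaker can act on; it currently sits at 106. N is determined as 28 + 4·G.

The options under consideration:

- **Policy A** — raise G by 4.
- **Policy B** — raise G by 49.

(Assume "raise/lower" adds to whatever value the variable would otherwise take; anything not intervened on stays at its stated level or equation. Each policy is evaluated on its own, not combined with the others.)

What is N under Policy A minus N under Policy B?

-180

Policy A (G + 4):
  G = 65 + 4 = 69
  N = 28 + 4·69 = 304
Policy B (G + 49):
  G = 65 + 49 = 114
  N = 28 + 4·114 = 484
N: 304 − 484 = -180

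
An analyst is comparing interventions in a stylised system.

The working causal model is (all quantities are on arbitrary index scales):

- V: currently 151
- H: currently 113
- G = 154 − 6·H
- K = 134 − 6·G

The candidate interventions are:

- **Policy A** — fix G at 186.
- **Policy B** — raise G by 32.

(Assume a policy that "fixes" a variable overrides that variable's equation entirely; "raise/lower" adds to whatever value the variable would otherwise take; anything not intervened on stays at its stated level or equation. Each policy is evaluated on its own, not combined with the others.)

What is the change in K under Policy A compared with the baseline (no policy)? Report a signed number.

Baseline:
  H = 113
  G = 154 − 6·113 = -524
  K = 134 − 6·(-524) = 3278
Policy A (G := 186):
  H = 113
  G = 186
  K = 134 − 6·186 = -982
Change in K: -982 − 3278 = -4260

-4260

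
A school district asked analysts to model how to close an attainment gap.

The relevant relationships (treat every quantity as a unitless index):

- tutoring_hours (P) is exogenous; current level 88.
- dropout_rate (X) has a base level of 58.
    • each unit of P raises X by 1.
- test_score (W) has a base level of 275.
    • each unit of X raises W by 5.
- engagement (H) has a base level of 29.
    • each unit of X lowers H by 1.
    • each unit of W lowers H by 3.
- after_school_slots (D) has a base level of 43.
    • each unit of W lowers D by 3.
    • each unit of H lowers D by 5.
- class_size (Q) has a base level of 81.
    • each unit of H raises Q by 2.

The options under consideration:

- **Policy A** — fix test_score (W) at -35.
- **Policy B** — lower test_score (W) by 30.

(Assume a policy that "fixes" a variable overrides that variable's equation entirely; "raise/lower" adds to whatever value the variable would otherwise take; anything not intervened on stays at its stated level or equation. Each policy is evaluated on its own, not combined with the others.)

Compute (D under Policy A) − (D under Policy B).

-12120

Policy A (W := -35):
  P = 88
  X = 58 + 88 = 146
  W = -35
  H = 29 − 146 − 3·(-35) = -12
  D = 43 − 3·(-35) − 5·(-12) = 208
Policy B (W − 30):
  P = 88
  X = 58 + 88 = 146
  W = 275 + 5·146 (−30 from intervention) = 975
  H = 29 − 146 − 3·975 = -3042
  D = 43 − 3·975 − 5·(-3042) = 12328
D: 208 − 12328 = -12120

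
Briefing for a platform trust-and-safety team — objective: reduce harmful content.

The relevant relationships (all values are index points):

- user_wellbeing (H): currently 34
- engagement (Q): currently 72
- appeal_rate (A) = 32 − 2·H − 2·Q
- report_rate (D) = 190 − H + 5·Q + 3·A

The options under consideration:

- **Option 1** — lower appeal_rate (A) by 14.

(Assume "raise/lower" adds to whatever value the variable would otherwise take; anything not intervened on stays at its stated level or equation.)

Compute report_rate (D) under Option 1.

Option 1 (A − 14):
  H = 34
  Q = 72
  A = 32 − 2·34 − 2·72 (−14 from intervention) = -194
  D = 190 − 34 + 5·72 + 3·(-194) = -66

-66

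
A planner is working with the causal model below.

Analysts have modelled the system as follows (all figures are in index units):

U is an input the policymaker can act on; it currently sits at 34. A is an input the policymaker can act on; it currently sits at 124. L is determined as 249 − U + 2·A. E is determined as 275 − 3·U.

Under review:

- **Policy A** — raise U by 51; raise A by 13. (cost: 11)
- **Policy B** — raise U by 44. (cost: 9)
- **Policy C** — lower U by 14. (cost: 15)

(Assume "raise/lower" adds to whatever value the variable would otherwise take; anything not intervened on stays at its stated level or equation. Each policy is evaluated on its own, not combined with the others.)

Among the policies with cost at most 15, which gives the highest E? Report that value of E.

Policy A (U + 51, A + 13):
  U = 34 + 51 = 85
  E = 275 − 3·85 = 20
Policy B (U + 44):
  U = 34 + 44 = 78
  E = 275 − 3·78 = 41
Policy C (U − 14):
  U = 34 − 14 = 20
  E = 275 − 3·20 = 215
Comparing — Policy A: E=20, Policy B: E=41, Policy C: E=215. Highest is 215 (Policy C).

215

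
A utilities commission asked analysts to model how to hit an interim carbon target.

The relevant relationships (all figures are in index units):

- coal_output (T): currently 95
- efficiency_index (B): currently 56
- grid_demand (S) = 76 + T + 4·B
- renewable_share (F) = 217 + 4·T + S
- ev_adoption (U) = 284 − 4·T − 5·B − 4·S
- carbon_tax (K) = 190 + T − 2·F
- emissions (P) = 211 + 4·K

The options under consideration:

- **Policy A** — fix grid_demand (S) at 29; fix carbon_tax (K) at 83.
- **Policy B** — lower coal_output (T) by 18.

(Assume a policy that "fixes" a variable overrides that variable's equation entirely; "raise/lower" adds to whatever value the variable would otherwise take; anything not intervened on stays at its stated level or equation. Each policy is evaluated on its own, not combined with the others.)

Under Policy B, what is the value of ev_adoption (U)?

-1812

Policy B (T − 18):
  T = 95 − 18 = 77
  B = 56
  S = 76 + 77 + 4·56 = 377
  U = 284 − 4·77 − 5·56 − 4·377 = -1812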